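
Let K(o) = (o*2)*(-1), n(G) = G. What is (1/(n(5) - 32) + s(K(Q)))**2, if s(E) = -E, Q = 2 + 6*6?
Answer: 4206601/729 ≈ 5770.4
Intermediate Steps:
Q = 38 (Q = 2 + 36 = 38)
K(o) = -2*o (K(o) = (2*o)*(-1) = -2*o)
(1/(n(5) - 32) + s(K(Q)))**2 = (1/(5 - 32) - (-2)*38)**2 = (1/(-27) - 1*(-76))**2 = (-1/27 + 76)**2 = (2051/27)**2 = 4206601/729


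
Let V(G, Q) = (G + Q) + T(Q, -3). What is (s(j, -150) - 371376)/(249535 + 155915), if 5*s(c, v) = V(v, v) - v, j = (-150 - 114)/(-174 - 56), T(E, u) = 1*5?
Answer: -74281/81090 ≈ -0.91603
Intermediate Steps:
T(E, u) = 5
V(G, Q) = 5 + G + Q (V(G, Q) = (G + Q) + 5 = 5 + G + Q)
j = 132/115 (j = -264/(-230) = -264*(-1/230) = 132/115 ≈ 1.1478)
s(c, v) = 1 + v/5 (s(c, v) = ((5 + v + v) - v)/5 = ((5 + 2*v) - v)/5 = (5 + v)/5 = 1 + v/5)
(s(j, -150) - 371376)/(249535 + 155915) = ((1 + (⅕)*(-150)) - 371376)/(249535 + 155915) = ((1 - 30) - 371376)/405450 = (-29 - 371376)*(1/405450) = -371405*1/405450 = -74281/81090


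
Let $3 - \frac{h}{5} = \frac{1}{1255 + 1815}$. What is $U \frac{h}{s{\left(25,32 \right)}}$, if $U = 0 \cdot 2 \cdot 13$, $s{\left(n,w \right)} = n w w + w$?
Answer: $0$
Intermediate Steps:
$h = \frac{9209}{614}$ ($h = 15 - \frac{5}{1255 + 1815} = 15 - \frac{5}{3070} = 15 - \frac{1}{614} = \frac{9209}{614} \approx 14.998$)
$s{\left(n,w \right)} = w + n w^{2}$ ($s{\left(n,w \right)} = n w^{2} + w = w + n w^{2}$)
$U = 0$ ($U = 0 \cdot 13 = 0$)
$U \frac{h}{s{\left(25,32 \right)}} = 0 \frac{9209}{614 \cdot 32 \left(1 + 25 \cdot 32\right)} = 0 \frac{9209}{614 \cdot 32 \left(1 + 800\right)} = 0 \frac{9209}{614 \cdot 32 \cdot 801} = 0 \frac{9209}{614 \cdot 25632} = 0 \cdot \frac{9209}{614} \cdot \frac{1}{25632} = 0 \cdot \frac{9209}{15738048} = 0$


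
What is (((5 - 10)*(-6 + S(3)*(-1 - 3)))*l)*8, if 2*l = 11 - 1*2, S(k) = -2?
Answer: -360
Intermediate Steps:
l = 9/2 (l = (11 - 1*2)/2 = (11 - 2)/2 = (½)*9 = 9/2 ≈ 4.5000)
(((5 - 10)*(-6 + S(3)*(-1 - 3)))*l)*8 = (((5 - 10)*(-6 - 2*(-1 - 3)))*(9/2))*8 = (-5*(-6 - 2*(-4))*(9/2))*8 = (-5*(-6 + 8)*(9/2))*8 = (-5*2*(9/2))*8 = -10*9/2*8 = -45*8 = -360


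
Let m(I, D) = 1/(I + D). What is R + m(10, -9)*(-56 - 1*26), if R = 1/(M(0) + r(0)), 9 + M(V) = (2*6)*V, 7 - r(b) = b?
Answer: -165/2 ≈ -82.500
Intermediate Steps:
r(b) = 7 - b
m(I, D) = 1/(D + I)
M(V) = -9 + 12*V (M(V) = -9 + (2*6)*V = -9 + 12*V)
R = -½ (R = 1/((-9 + 12*0) + (7 - 1*0)) = 1/((-9 + 0) + (7 + 0)) = 1/(-9 + 7) = 1/(-2) = -½ ≈ -0.50000)
R + m(10, -9)*(-56 - 1*26) = -½ + (-56 - 1*26)/(-9 + 10) = -½ + (-56 - 26)/1 = -½ + 1*(-82) = -½ - 82 = -165/2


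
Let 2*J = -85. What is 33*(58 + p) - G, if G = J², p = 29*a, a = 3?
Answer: 11915/4 ≈ 2978.8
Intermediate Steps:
J = -85/2 (J = (½)*(-85) = -85/2 ≈ -42.500)
p = 87 (p = 29*3 = 87)
G = 7225/4 (G = (-85/2)² = 7225/4 ≈ 1806.3)
33*(58 + p) - G = 33*(58 + 87) - 1*7225/4 = 33*145 - 7225/4 = 4785 - 7225/4 = 11915/4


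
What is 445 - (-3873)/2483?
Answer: 1108808/2483 ≈ 446.56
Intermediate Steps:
445 - (-3873)/2483 = 445 - 1*(-3873/2483) = 445 + 3873/2483 = 1108808/2483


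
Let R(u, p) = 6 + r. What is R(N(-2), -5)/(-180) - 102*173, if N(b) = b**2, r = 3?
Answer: -352921/20 ≈ -17646.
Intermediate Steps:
R(u, p) = 9 (R(u, p) = 6 + 3 = 9)
R(N(-2), -5)/(-180) - 102*173 = 9/(-180) - 102*173 = 9*(-1/180) - 17646 = -1/20 - 17646 = -352921/20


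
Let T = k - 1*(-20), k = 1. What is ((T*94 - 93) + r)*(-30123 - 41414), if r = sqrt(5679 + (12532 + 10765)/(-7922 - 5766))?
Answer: -134561097 - 71537*sqrt(265926545810)/6844 ≈ -1.3995e+8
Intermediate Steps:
T = 21 (T = 1 - 1*(-20) = 1 + 20 = 21)
r = sqrt(265926545810)/6844 (r = sqrt(5679 + 23297/(-13688)) = sqrt(5679 + 23297*(-1/13688)) = sqrt(5679 - 23297/13688) = sqrt(77710855/13688) = sqrt(265926545810)/6844 ≈ 75.348)
((T*94 - 93) + r)*(-30123 - 41414) = ((21*94 - 93) + sqrt(265926545810)/6844)*(-30123 - 41414) = ((1974 - 93) + sqrt(265926545810)/6844)*(-71537) = (1881 + sqrt(265926545810)/6844)*(-71537) = -134561097 - 71537*sqrt(265926545810)/6844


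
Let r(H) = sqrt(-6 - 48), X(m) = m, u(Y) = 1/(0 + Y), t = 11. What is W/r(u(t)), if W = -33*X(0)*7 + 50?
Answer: -25*I*sqrt(6)/9 ≈ -6.8041*I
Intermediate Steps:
u(Y) = 1/Y
W = 50 (W = -0*7 + 50 = -33*0 + 50 = 0 + 50 = 50)
r(H) = 3*I*sqrt(6) (r(H) = sqrt(-54) = 3*I*sqrt(6))
W/r(u(t)) = 50/((3*I*sqrt(6))) = 50*(-I*sqrt(6)/18) = -25*I*sqrt(6)/9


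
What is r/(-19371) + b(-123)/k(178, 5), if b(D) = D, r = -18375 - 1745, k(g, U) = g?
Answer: 1198727/3448038 ≈ 0.34765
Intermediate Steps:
r = -20120
r/(-19371) + b(-123)/k(178, 5) = -20120/(-19371) - 123/178 = -20120*(-1/19371) - 123*1/178 = 20120/19371 - 123/178 = 1198727/3448038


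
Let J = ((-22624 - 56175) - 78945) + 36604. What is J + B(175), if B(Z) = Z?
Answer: -120965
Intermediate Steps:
J = -121140 (J = (-78799 - 78945) + 36604 = -157744 + 36604 = -121140)
J + B(175) = -121140 + 175 = -120965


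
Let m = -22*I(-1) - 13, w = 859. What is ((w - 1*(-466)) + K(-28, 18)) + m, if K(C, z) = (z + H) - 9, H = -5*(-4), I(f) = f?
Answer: 1363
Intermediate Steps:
H = 20
m = 9 (m = -22*(-1) - 13 = 22 - 13 = 9)
K(C, z) = 11 + z (K(C, z) = (z + 20) - 9 = (20 + z) - 9 = 11 + z)
((w - 1*(-466)) + K(-28, 18)) + m = ((859 - 1*(-466)) + (11 + 18)) + 9 = ((859 + 466) + 29) + 9 = (1325 + 29) + 9 = 1354 + 9 = 1363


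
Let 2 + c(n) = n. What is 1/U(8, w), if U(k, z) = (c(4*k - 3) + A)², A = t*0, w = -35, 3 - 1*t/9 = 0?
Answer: 1/729 ≈ 0.0013717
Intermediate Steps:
t = 27 (t = 27 - 9*0 = 27 + 0 = 27)
c(n) = -2 + n
A = 0 (A = 27*0 = 0)
U(k, z) = (-5 + 4*k)² (U(k, z) = ((-2 + (4*k - 3)) + 0)² = ((-2 + (-3 + 4*k)) + 0)² = ((-5 + 4*k) + 0)² = (-5 + 4*k)²)
1/U(8, w) = 1/((-5 + 4*8)²) = 1/((-5 + 32)²) = 1/(27²) = 1/729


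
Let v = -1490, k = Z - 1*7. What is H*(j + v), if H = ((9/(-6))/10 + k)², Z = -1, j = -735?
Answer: -2364641/16 ≈ -1.4779e+5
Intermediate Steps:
k = -8 (k = -1 - 1*7 = -1 - 7 = -8)
H = 26569/400 (H = ((9/(-6))/10 - 8)² = ((9*(-⅙))*(⅒) - 8)² = (-3/2*⅒ - 8)² = (-3/20 - 8)² = (-163/20)² = 26569/400 ≈ 66.422)
H*(j + v) = 26569*(-735 - 1490)/400 = (26569/400)*(-2225) = -2364641/16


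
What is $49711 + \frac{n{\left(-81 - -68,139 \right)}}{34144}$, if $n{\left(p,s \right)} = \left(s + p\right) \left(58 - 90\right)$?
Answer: $\frac{53041511}{1067} \approx 49711.0$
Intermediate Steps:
$n{\left(p,s \right)} = - 32 p - 32 s$ ($n{\left(p,s \right)} = \left(p + s\right) \left(-32\right) = - 32 p - 32 s$)
$49711 + \frac{n{\left(-81 - -68,139 \right)}}{34144} = 49711 + \frac{- 32 \left(-81 - -68\right) - 4448}{34144} = 49711 + \left(- 32 \left(-81 + 68\right) - 4448\right) \frac{1}{34144} = 49711 + \left(\left(-32\right) \left(-13\right) - 4448\right) \frac{1}{34144} = 49711 + \left(416 - 4448\right) \frac{1}{34144} = 49711 - \frac{126}{1067} = \frac{53041511}{1067}$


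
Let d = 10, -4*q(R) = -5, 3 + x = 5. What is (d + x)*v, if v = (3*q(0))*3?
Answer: 135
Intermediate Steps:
x = 2 (x = -3 + 5 = 2)
q(R) = 5/4 (q(R) = -¼*(-5) = 5/4)
v = 45/4 (v = (3*(5/4))*3 = (15/4)*3 = 45/4 ≈ 11.250)
(d + x)*v = (10 + 2)*(45/4) = 12*(45/4) = 135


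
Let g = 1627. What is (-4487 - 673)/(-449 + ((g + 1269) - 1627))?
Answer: -258/41 ≈ -6.2927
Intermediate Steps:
(-4487 - 673)/(-449 + ((g + 1269) - 1627)) = (-4487 - 673)/(-449 + ((1627 + 1269) - 1627)) = -5160/(-449 + (2896 - 1627)) = -5160/(-449 + 1269) = -5160/820 = -5160*1/820 = -258/41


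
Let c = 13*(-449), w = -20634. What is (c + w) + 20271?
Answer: -6200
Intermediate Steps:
c = -5837
(c + w) + 20271 = (-5837 - 20634) + 20271 = -26471 + 20271 = -6200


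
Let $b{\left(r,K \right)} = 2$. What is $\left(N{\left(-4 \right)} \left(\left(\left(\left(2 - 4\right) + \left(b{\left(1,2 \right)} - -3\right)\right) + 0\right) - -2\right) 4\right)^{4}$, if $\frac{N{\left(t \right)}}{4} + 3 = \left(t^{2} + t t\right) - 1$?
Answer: $25176309760000$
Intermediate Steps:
$N{\left(t \right)} = -16 + 8 t^{2}$ ($N{\left(t \right)} = -12 + 4 \left(\left(t^{2} + t t\right) - 1\right) = -12 + 4 \left(\left(t^{2} + t^{2}\right) - 1\right) = -12 + 4 \left(2 t^{2} - 1\right) = -12 + 4 \left(-1 + 2 t^{2}\right) = -12 + \left(-4 + 8 t^{2}\right) = -16 + 8 t^{2}$)
$\left(N{\left(-4 \right)} \left(\left(\left(\left(2 - 4\right) + \left(b{\left(1,2 \right)} - -3\right)\right) + 0\right) - -2\right) 4\right)^{4} = \left(\left(-16 + 8 \left(-4\right)^{2}\right) \left(\left(\left(\left(2 - 4\right) + \left(2 - -3\right)\right) + 0\right) - -2\right) 4\right)^{4} = \left(\left(-16 + 8 \cdot 16\right) \left(\left(\left(\left(2 - 4\right) + \left(2 + 3\right)\right) + 0\right) + 2\right) 4\right)^{4} = \left(\left(-16 + 128\right) \left(\left(\left(-2 + 5\right) + 0\right) + 2\right) 4\right)^{4} = \left(112 \left(\left(3 + 0\right) + 2\right) 4\right)^{4} = \left(112 \left(3 + 2\right) 4\right)^{4} = \left(112 \cdot 5 \cdot 4\right)^{4} = \left(560 \cdot 4\right)^{4} = 2240^{4} = 25176309760000$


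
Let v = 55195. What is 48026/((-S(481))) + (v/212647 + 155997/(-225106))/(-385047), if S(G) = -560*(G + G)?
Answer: 65726251996285163/737258972020094160 ≈ 0.089149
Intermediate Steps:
S(G) = -1120*G
48026/((-S(481))) + (v/212647 + 155997/(-225106))/(-385047) = 48026/((-(-1120)*481)) + (55195/212647 + 155997/(-225106))/(-385047) = 48026/((-1*(-538720))) + (55195*(1/212647) + 155997*(-1/225106))*(-1/385047) = 48026/538720 + (55195/212647 - 155997/225106)*(-1/385047) = 48026*(1/538720) - 20747568389/47868115582*(-1/385047) = 649/7280 + 20747568389/18431474300502354 = 65726251996285163/737258972020094160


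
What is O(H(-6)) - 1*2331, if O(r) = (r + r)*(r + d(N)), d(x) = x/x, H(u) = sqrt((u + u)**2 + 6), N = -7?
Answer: -2031 + 10*sqrt(6) ≈ -2006.5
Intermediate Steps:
H(u) = sqrt(6 + 4*u**2) (H(u) = sqrt((2*u)**2 + 6) = sqrt(4*u**2 + 6) = sqrt(6 + 4*u**2))
d(x) = 1
O(r) = 2*r*(1 + r) (O(r) = (r + r)*(r + 1) = (2*r)*(1 + r) = 2*r*(1 + r))
O(H(-6)) - 1*2331 = 2*sqrt(6 + 4*(-6)**2)*(1 + sqrt(6 + 4*(-6)**2)) - 1*2331 = 2*sqrt(6 + 4*36)*(1 + sqrt(6 + 4*36)) - 2331 = 2*sqrt(6 + 144)*(1 + sqrt(6 + 144)) - 2331 = 2*sqrt(150)*(1 + sqrt(150)) - 2331 = 2*(5*sqrt(6))*(1 + 5*sqrt(6)) - 2331 = 10*sqrt(6)*(1 + 5*sqrt(6)) - 2331 = -2331 + 10*sqrt(6)*(1 + 5*sqrt(6))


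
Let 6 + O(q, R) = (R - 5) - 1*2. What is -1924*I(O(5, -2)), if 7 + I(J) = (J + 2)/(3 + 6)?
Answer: 146224/9 ≈ 16247.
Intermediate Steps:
O(q, R) = -13 + R (O(q, R) = -6 + ((R - 5) - 1*2) = -6 + ((-5 + R) - 2) = -6 + (-7 + R) = -13 + R)
I(J) = -61/9 + J/9 (I(J) = -7 + (J + 2)/(3 + 6) = -7 + (2 + J)/9 = -7 + (2 + J)*(1/9) = -7 + (2/9 + J/9) = -61/9 + J/9)
-1924*I(O(5, -2)) = -1924*(-61/9 + (-13 - 2)/9) = -1924*(-61/9 + (1/9)*(-15)) = -1924*(-61/9 - 5/3) = -1924*(-76/9) = 146224/9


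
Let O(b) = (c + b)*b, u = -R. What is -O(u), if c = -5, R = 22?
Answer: -594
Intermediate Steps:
u = -22 (u = -1*22 = -22)
O(b) = b*(-5 + b) (O(b) = (-5 + b)*b = b*(-5 + b))
-O(u) = -(-22)*(-5 - 22) = -(-22)*(-27) = -1*594 = -594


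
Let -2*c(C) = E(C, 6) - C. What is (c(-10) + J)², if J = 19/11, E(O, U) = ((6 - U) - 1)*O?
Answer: 8281/121 ≈ 68.438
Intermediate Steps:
E(O, U) = O*(5 - U) (E(O, U) = (5 - U)*O = O*(5 - U))
c(C) = C (c(C) = -(C*(5 - 1*6) - C)/2 = -(C*(5 - 6) - C)/2 = -(C*(-1) - C)/2 = -(-C - C)/2 = -(-1)*C = C)
J = 19/11 (J = 19*(1/11) = 19/11 ≈ 1.7273)
(c(-10) + J)² = (-10 + 19/11)² = (-91/11)² = 8281/121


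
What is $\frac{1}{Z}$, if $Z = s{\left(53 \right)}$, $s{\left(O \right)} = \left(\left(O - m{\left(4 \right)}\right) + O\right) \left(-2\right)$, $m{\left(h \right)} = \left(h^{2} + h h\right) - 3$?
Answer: $- \frac{1}{154} \approx -0.0064935$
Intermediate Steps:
$m{\left(h \right)} = -3 + 2 h^{2}$ ($m{\left(h \right)} = \left(h^{2} + h^{2}\right) - 3 = 2 h^{2} - 3 = -3 + 2 h^{2}$)
$s{\left(O \right)} = 58 - 4 O$ ($s{\left(O \right)} = \left(\left(O - \left(-3 + 2 \cdot 4^{2}\right)\right) + O\right) \left(-2\right) = \left(\left(O - \left(-3 + 2 \cdot 16\right)\right) + O\right) \left(-2\right) = \left(\left(O - \left(-3 + 32\right)\right) + O\right) \left(-2\right) = \left(\left(O - 29\right) + O\right) \left(-2\right) = \left(\left(-29 + O\right) + O\right) \left(-2\right) = \left(-29 + 2 O\right) \left(-2\right) = 58 - 4 O$)
$Z = -154$ ($Z = 58 - 212 = -154$)
$\frac{1}{Z} = \frac{1}{-154} = - \frac{1}{154}$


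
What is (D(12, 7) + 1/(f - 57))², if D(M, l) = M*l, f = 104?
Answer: 15594601/2209 ≈ 7059.6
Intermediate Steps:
(D(12, 7) + 1/(f - 57))² = (12*7 + 1/(104 - 57))² = (84 + 1/47)² = (3949/47)² = 15594601/2209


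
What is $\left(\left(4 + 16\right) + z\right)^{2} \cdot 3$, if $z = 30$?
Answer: $7500$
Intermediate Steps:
$\left(\left(4 + 16\right) + z\right)^{2} \cdot 3 = \left(\left(4 + 16\right) + 30\right)^{2} \cdot 3 = \left(20 + 30\right)^{2} \cdot 3 = 50^{2} \cdot 3 = 2500 \cdot 3 = 7500$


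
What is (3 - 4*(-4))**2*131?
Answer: 47291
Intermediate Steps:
(3 - 4*(-4))**2*131 = (3 + 16)**2*131 = 19**2*131 = 361*131 = 47291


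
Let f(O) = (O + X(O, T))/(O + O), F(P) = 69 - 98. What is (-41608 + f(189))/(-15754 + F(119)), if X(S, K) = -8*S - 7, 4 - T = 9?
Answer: 1123511/426141 ≈ 2.6365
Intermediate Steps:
T = -5 (T = 4 - 1*9 = 4 - 9 = -5)
F(P) = -29
X(S, K) = -7 - 8*S
f(O) = (-7 - 7*O)/(2*O) (f(O) = (O + (-7 - 8*O))/(O + O) = (-7 - 7*O)/((2*O)) = (-7 - 7*O)*(1/(2*O)) = (-7 - 7*O)/(2*O))
(-41608 + f(189))/(-15754 + F(119)) = (-41608 + (7/2)*(-1 - 1*189)/189)/(-15754 - 29) = (-41608 + (7/2)*(1/189)*(-1 - 189))/(-15783) = (-41608 + (7/2)*(1/189)*(-190))*(-1/15783) = (-41608 - 95/27)*(-1/15783) = -1123511/27*(-1/15783) = 1123511/426141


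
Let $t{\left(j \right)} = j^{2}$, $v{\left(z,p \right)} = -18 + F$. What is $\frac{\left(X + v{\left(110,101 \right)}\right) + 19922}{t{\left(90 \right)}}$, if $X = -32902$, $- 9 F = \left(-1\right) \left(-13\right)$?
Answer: $- \frac{23399}{14580} \approx -1.6049$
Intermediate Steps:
$F = - \frac{13}{9}$ ($F = - \frac{\left(-1\right) \left(-13\right)}{9} = \left(- \frac{1}{9}\right) 13 = - \frac{13}{9} \approx -1.4444$)
$v{\left(z,p \right)} = - \frac{175}{9}$ ($v{\left(z,p \right)} = -18 - \frac{13}{9} = - \frac{175}{9}$)
$\frac{\left(X + v{\left(110,101 \right)}\right) + 19922}{t{\left(90 \right)}} = \frac{\left(-32902 - \frac{175}{9}\right) + 19922}{90^{2}} = \frac{- \frac{296293}{9} + 19922}{8100} = \left(- \frac{116995}{9}\right) \frac{1}{8100} = - \frac{23399}{14580}$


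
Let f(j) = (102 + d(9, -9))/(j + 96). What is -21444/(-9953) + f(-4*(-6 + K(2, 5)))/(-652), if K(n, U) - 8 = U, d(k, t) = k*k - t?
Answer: 59301888/27579763 ≈ 2.1502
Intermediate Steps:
d(k, t) = k² - t
K(n, U) = 8 + U
f(j) = 192/(96 + j) (f(j) = (102 + (9² - 1*(-9)))/(j + 96) = (102 + (81 + 9))/(96 + j) = (102 + 90)/(96 + j) = 192/(96 + j))
-21444/(-9953) + f(-4*(-6 + K(2, 5)))/(-652) = -21444/(-9953) + (192/(96 - 4*(-6 + (8 + 5))))/(-652) = -21444*(-1/9953) + (192/(96 - 4*(-6 + 13)))*(-1/652) = 21444/9953 + (192/(96 - 4*7))*(-1/652) = 21444/9953 + (192/(96 - 28))*(-1/652) = 21444/9953 + (192/68)*(-1/652) = 21444/9953 + (192*(1/68))*(-1/652) = 21444/9953 + (48/17)*(-1/652) = 21444/9953 - 12/2771 = 59301888/27579763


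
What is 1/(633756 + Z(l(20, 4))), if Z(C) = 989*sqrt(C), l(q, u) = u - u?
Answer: 1/633756 ≈ 1.5779e-6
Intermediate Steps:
l(q, u) = 0
1/(633756 + Z(l(20, 4))) = 1/(633756 + 989*sqrt(0)) = 1/(633756 + 989*0) = 1/(633756 + 0) = 1/633756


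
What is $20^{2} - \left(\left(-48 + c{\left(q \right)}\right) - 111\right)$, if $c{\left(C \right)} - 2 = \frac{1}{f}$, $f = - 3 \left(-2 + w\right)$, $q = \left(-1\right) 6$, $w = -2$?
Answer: $\frac{6683}{12} \approx 556.92$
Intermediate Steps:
$q = -6$
$f = 12$ ($f = - 3 \left(-2 - 2\right) = \left(-3\right) \left(-4\right) = 12$)
$c{\left(C \right)} = \frac{25}{12}$ ($c{\left(C \right)} = 2 + \frac{1}{12} = \frac{25}{12}$)
$20^{2} - \left(\left(-48 + c{\left(q \right)}\right) - 111\right) = 20^{2} - \left(\left(-48 + \frac{25}{12}\right) - 111\right) = 400 - \left(- \frac{551}{12} - 111\right) = 400 - - \frac{1883}{12} = 400 + \frac{1883}{12} = \frac{6683}{12}$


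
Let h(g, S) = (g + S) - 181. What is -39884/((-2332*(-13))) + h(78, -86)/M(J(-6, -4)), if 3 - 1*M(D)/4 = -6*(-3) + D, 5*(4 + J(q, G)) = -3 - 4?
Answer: 134557/37312 ≈ 3.6063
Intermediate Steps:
h(g, S) = -181 + S + g (h(g, S) = (S + g) - 181 = -181 + S + g)
J(q, G) = -27/5 (J(q, G) = -4 + (-3 - 4)/5 = -4 + (⅕)*(-7) = -4 - 7/5 = -27/5)
M(D) = -60 - 4*D (M(D) = 12 - 4*(-6*(-3) + D) = 12 - 4*(18 + D) = 12 + (-72 - 4*D) = -60 - 4*D)
-39884/((-2332*(-13))) + h(78, -86)/M(J(-6, -4)) = -39884/((-2332*(-13))) + (-181 - 86 + 78)/(-60 - 4*(-27/5)) = -39884/30316 - 189/(-60 + 108/5) = -39884*1/30316 - 189/(-192/5) = -767/583 - 189*(-5/192) = -767/583 + 315/64 = 134557/37312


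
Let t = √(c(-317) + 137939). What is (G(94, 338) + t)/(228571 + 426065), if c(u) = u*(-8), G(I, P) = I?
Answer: 47/327318 + 5*√5619/654636 ≈ 0.00071612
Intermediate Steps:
c(u) = -8*u
t = 5*√5619 (t = √(-8*(-317) + 137939) = √(2536 + 137939) = √140475 = 5*√5619 ≈ 374.80)
(G(94, 338) + t)/(228571 + 426065) = (94 + 5*√5619)/(228571 + 426065) = (94 + 5*√5619)/654636 = (94 + 5*√5619)*(1/654636) = 47/327318 + 5*√5619/654636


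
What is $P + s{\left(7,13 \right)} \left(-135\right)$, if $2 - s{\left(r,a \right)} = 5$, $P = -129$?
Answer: $276$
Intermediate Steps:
$s{\left(r,a \right)} = -3$ ($s{\left(r,a \right)} = 2 - 5 = -3$)
$P + s{\left(7,13 \right)} \left(-135\right) = -129 - -405 = -129 + 405 = 276$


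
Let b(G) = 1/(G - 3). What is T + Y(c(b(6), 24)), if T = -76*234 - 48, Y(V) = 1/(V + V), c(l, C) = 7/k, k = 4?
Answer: -124822/7 ≈ -17832.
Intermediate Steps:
b(G) = 1/(-3 + G)
c(l, C) = 7/4
Y(V) = 1/(2*V)
T = -17832 (T = -17784 - 48 = -17832)
T + Y(c(b(6), 24)) = -17832 + 1/(2*(7/4)) = -17832 + (½)*(4/7) = -17832 + 2/7 = -124822/7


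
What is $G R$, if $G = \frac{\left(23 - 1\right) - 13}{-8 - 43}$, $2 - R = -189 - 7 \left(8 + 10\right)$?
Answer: $- \frac{951}{17} \approx -55.941$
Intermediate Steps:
$R = 317$ ($R = 2 - \left(-189 - 7 \left(8 + 10\right)\right) = 2 - \left(-189 - 126\right) = 2 - -315 = 2 + 315 = 317$)
$G = - \frac{3}{17}$ ($G = \frac{\left(23 - 1\right) - 13}{-51} = \left(22 - 13\right) \left(- \frac{1}{51}\right) = 9 \left(- \frac{1}{51}\right) = - \frac{3}{17} \approx -0.17647$)
$G R = \left(- \frac{3}{17}\right) 317 = - \frac{951}{17}$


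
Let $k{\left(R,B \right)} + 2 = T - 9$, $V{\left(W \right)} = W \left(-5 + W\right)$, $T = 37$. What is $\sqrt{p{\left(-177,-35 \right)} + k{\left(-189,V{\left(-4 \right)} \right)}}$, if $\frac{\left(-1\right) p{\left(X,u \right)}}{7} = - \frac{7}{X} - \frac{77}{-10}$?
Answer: $\frac{i \sqrt{88275210}}{1770} \approx 5.3082 i$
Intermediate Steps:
$p{\left(X,u \right)} = - \frac{539}{10} + \frac{49}{X}$ ($p{\left(X,u \right)} = - 7 \left(- \frac{7}{X} - \frac{77}{-10}\right) = - 7 \left(- \frac{7}{X} - - \frac{77}{10}\right) = - 7 \left(- \frac{7}{X} + \frac{77}{10}\right) = - 7 \left(\frac{77}{10} - \frac{7}{X}\right) = - \frac{539}{10} + \frac{49}{X}$)
$k{\left(R,B \right)} = 26$ ($k{\left(R,B \right)} = -2 + \left(37 - 9\right) = -2 + 28 = 26$)
$\sqrt{p{\left(-177,-35 \right)} + k{\left(-189,V{\left(-4 \right)} \right)}} = \sqrt{\left(- \frac{539}{10} + \frac{49}{-177}\right) + 26} = \sqrt{\left(- \frac{539}{10} + 49 \left(- \frac{1}{177}\right)\right) + 26} = \sqrt{\left(- \frac{539}{10} - \frac{49}{177}\right) + 26} = \sqrt{- \frac{95893}{1770} + 26} = \sqrt{- \frac{49873}{1770}} = \frac{i \sqrt{88275210}}{1770}$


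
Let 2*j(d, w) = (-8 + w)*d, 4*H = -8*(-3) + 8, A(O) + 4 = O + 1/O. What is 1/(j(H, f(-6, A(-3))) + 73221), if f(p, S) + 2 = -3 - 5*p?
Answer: 1/73289 ≈ 1.3645e-5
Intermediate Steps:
A(O) = -4 + O + 1/O (A(O) = -4 + (O + 1/O) = -4 + O + 1/O)
f(p, S) = -5 - 5*p (f(p, S) = -2 + (-3 - 5*p) = -5 - 5*p)
H = 8 (H = (-8*(-3) + 8)/4 = (24 + 8)/4 = (¼)*32 = 8)
j(d, w) = d*(-8 + w)/2 (j(d, w) = ((-8 + w)*d)/2 = (d*(-8 + w))/2 = d*(-8 + w)/2)
1/(j(H, f(-6, A(-3))) + 73221) = 1/((½)*8*(-8 + (-5 - 5*(-6))) + 73221) = 1/((½)*8*(-8 + (-5 + 30)) + 73221) = 1/((½)*8*(-8 + 25) + 73221) = 1/((½)*8*17 + 73221) = 1/(68 + 73221) = 1/73289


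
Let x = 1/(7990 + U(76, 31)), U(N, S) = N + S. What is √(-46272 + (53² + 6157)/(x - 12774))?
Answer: 3*I*√190320951642250542/6084181 ≈ 215.11*I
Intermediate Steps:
x = 1/8097 (x = 1/(7990 + (76 + 31)) = 1/(7990 + 107) = 1/8097 ≈ 0.00012350)
√(-46272 + (53² + 6157)/(x - 12774)) = √(-46272 + (53² + 6157)/(1/8097 - 12774)) = √(-46272 + (2809 + 6157)/(-103431077/8097)) = √(-46272 + 8966*(-8097/103431077)) = √(-46272 - 72597702/103431077) = √(-4786035392646/103431077) = 3*I*√190320951642250542/6084181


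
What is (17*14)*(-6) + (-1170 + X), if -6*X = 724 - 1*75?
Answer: -16237/6 ≈ -2706.2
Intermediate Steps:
X = -649/6 (X = -(724 - 1*75)/6 = -(724 - 75)/6 = -1/6*649 = -649/6 ≈ -108.17)
(17*14)*(-6) + (-1170 + X) = (17*14)*(-6) + (-1170 - 649/6) = 238*(-6) - 7669/6 = -1428 - 7669/6 = -16237/6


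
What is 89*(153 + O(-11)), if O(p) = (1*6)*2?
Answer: 14685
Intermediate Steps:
O(p) = 12 (O(p) = 6*2 = 12)
89*(153 + O(-11)) = 89*(153 + 12) = 89*165 = 14685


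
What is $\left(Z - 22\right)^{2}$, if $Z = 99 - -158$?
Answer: $55225$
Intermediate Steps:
$Z = 257$ ($Z = 99 + 158 = 257$)
$\left(Z - 22\right)^{2} = \left(257 - 22\right)^{2} = 235^{2} = 55225$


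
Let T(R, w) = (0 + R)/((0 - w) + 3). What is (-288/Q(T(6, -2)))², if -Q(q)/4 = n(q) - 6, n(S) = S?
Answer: 225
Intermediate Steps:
T(R, w) = R/(3 - w) (T(R, w) = R/(-w + 3) = R/(3 - w))
Q(q) = 24 - 4*q (Q(q) = -4*(q - 6) = -4*(-6 + q) = 24 - 4*q)
(-288/Q(T(6, -2)))² = (-288/(24 - (-4)*6/(-3 - 2)))² = (-288/(24 - (-4)*6/(-5)))² = (-288/(24 - (-4)*6*(-1)/5))² = (-288/(24 - 4*6/5))² = (-288/(24 - 24/5))² = (-288/96/5)² = (-288*5/96)² = (-15)² = 225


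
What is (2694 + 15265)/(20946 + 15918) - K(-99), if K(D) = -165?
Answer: 6100519/36864 ≈ 165.49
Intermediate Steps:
(2694 + 15265)/(20946 + 15918) - K(-99) = (2694 + 15265)/(20946 + 15918) - 1*(-165) = 17959/36864 + 165 = 6100519/36864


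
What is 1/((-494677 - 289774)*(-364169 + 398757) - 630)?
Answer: -1/27132591818 ≈ -3.6856e-11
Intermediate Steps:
1/((-494677 - 289774)*(-364169 + 398757) - 630) = 1/(-784451*34588 - 630) = 1/(-27132591188 - 630) = 1/(-27132591818) = -1/27132591818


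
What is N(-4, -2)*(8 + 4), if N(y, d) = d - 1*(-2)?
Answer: 0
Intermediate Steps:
N(y, d) = 2 + d (N(y, d) = d + 2 = 2 + d)
N(-4, -2)*(8 + 4) = (2 - 2)*(8 + 4) = 0*12 = 0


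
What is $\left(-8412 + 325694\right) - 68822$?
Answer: $248460$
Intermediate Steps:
$\left(-8412 + 325694\right) - 68822 = 317282 - 68822 = 248460$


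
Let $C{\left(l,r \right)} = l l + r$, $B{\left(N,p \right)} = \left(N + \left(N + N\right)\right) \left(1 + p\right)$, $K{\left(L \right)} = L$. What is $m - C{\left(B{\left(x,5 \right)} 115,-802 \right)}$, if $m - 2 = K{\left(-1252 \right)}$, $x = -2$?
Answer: $-17140048$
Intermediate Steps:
$B{\left(N,p \right)} = 3 N \left(1 + p\right)$ ($B{\left(N,p \right)} = \left(N + 2 N\right) \left(1 + p\right) = 3 N \left(1 + p\right)$)
$C{\left(l,r \right)} = r + l^{2}$ ($C{\left(l,r \right)} = l^{2} + r = r + l^{2}$)
$m = -1250$ ($m = 2 - 1252 = -1250$)
$m - C{\left(B{\left(x,5 \right)} 115,-802 \right)} = -1250 - \left(-802 + \left(3 \left(-2\right) \left(1 + 5\right) 115\right)^{2}\right) = -1250 - \left(-802 + \left(3 \left(-2\right) 6 \cdot 115\right)^{2}\right) = -1250 - \left(-802 + \left(\left(-36\right) 115\right)^{2}\right) = -1250 - \left(-802 + \left(-4140\right)^{2}\right) = -1250 - \left(-802 + 17139600\right) = -1250 - 17138798 = -17140048$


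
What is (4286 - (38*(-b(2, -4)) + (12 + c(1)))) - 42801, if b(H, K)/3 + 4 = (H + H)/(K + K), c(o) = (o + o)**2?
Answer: -39044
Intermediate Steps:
c(o) = 4*o**2 (c(o) = (2*o)**2 = 4*o**2)
b(H, K) = -12 + 3*H/K (b(H, K) = -12 + 3*((H + H)/(K + K)) = -12 + 3*((2*H)/((2*K))) = -12 + 3*((2*H)*(1/(2*K))) = -12 + 3*(H/K) = -12 + 3*H/K)
(4286 - (38*(-b(2, -4)) + (12 + c(1)))) - 42801 = (4286 - (38*(-(-12 + 3*2/(-4))) + (12 + 4*1**2))) - 42801 = (4286 - (38*(-(-12 + 3*2*(-1/4))) + (12 + 4*1))) - 42801 = (4286 - (38*(-(-12 - 3/2)) + (12 + 4))) - 42801 = (4286 - (38*(-1*(-27/2)) + 16)) - 42801 = (4286 - (38*(27/2) + 16)) - 42801 = (4286 - (513 + 16)) - 42801 = (4286 - 1*529) - 42801 = (4286 - 529) - 42801 = 3757 - 42801 = -39044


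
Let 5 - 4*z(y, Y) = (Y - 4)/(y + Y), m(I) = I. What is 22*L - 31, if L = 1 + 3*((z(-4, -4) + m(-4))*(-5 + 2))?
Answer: 585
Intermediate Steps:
z(y, Y) = 5/4 - (-4 + Y)/(4*(Y + y)) (z(y, Y) = 5/4 - (Y - 4)/(4*(y + Y)) = 5/4 - (-4 + Y)/(4*(Y + y)))
L = 28 (L = 1 + 3*(((1 - 4 + (5/4)*(-4))/(-4 - 4) - 4)*(-5 + 2)) = 1 + 3*(((1 - 4 - 5)/(-8) - 4)*(-3)) = 1 + 3*((-1/8*(-8) - 4)*(-3)) = 1 + 3*((1 - 4)*(-3)) = 1 + 3*(-3*(-3)) = 1 + 3*9 = 1 + 27 = 28)
22*L - 31 = 22*28 - 31 = 616 - 31 = 585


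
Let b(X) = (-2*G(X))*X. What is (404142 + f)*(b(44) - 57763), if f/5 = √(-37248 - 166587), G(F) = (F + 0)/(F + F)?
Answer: -23362236594 - 289035*I*√203835 ≈ -2.3362e+10 - 1.3049e+8*I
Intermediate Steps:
G(F) = ½ (G(F) = F/((2*F)) = F*(1/(2*F)) = ½)
f = 5*I*√203835 (f = 5*√(-37248 - 166587) = 5*√(-203835) = 5*(I*√203835) = 5*I*√203835 ≈ 2257.4*I)
b(X) = -X (b(X) = (-2*½)*X = -X)
(404142 + f)*(b(44) - 57763) = (404142 + 5*I*√203835)*(-1*44 - 57763) = (404142 + 5*I*√203835)*(-44 - 57763) = (404142 + 5*I*√203835)*(-57807) = -23362236594 - 289035*I*√203835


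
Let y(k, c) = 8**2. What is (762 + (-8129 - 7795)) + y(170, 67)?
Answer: -15098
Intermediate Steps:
y(k, c) = 64
(762 + (-8129 - 7795)) + y(170, 67) = (762 + (-8129 - 7795)) + 64 = (762 - 15924) + 64 = -15162 + 64 = -15098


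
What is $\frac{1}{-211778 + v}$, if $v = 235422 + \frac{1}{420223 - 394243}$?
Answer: $\frac{25980}{614271121} \approx 4.2294 \cdot 10^{-5}$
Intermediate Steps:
$v = \frac{6116263561}{25980}$ ($v = 235422 + \frac{1}{25980} = \frac{6116263561}{25980} \approx 2.3542 \cdot 10^{5}$)
$\frac{1}{-211778 + v} = \frac{1}{-211778 + \frac{6116263561}{25980}} = \frac{1}{\frac{614271121}{25980}} = \frac{25980}{614271121}$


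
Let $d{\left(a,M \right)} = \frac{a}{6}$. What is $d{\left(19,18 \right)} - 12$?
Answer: $- \frac{53}{6} \approx -8.8333$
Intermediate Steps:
$d{\left(a,M \right)} = \frac{a}{6}$ ($d{\left(a,M \right)} = a \frac{1}{6} = \frac{a}{6}$)
$d{\left(19,18 \right)} - 12 = \frac{1}{6} \cdot 19 - 12 = \frac{19}{6} - 12 = - \frac{53}{6}$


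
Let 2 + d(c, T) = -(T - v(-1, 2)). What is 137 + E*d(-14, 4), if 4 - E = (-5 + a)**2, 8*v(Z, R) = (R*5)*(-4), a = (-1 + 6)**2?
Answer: 4493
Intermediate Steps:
a = 25 (a = 5**2 = 25)
v(Z, R) = -5*R/2 (v(Z, R) = ((R*5)*(-4))/8 = ((5*R)*(-4))/8 = (-20*R)/8 = -5*R/2)
E = -396 (E = 4 - (-5 + 25)**2 = 4 - 1*20**2 = 4 - 1*400 = 4 - 400 = -396)
d(c, T) = -7 - T (d(c, T) = -2 - (T - (-5)*2/2) = -2 - (T - 1*(-5)) = -2 - (T + 5) = -2 - (5 + T) = -2 + (-5 - T) = -7 - T)
137 + E*d(-14, 4) = 137 - 396*(-7 - 1*4) = 137 - 396*(-7 - 4) = 137 - 396*(-11) = 137 + 4356 = 4493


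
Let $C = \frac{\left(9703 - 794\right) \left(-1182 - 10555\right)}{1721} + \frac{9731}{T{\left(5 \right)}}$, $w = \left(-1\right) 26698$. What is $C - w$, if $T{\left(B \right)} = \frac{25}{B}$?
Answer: $- \frac{276341324}{8605} \approx -32114.0$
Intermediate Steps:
$w = -26698$
$C = - \frac{506077614}{8605}$ ($C = \frac{\left(9703 - 794\right) \left(-1182 - 10555\right)}{1721} + \frac{9731}{25 \cdot \frac{1}{5}} = 8909 \left(-11737\right) \frac{1}{1721} + \frac{9731}{25 \cdot \frac{1}{5}} = \left(-104564933\right) \frac{1}{1721} + \frac{9731}{5} = - \frac{104564933}{1721} + 9731 \cdot \frac{1}{5} = - \frac{104564933}{1721} + \frac{9731}{5} = - \frac{506077614}{8605} \approx -58812.0$)
$C - w = - \frac{506077614}{8605} - -26698 = - \frac{506077614}{8605} + 26698 = - \frac{276341324}{8605}$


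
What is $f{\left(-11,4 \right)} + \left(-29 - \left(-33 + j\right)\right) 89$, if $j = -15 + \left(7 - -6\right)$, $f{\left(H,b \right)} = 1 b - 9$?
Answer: $529$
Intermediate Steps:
$f{\left(H,b \right)} = -9 + b$ ($f{\left(H,b \right)} = b - 9 = -9 + b$)
$j = -2$ ($j = -15 + \left(7 + 6\right) = -15 + 13 = -2$)
$f{\left(-11,4 \right)} + \left(-29 - \left(-33 + j\right)\right) 89 = \left(-9 + 4\right) + \left(-29 + \left(33 - -2\right)\right) 89 = -5 + \left(-29 + \left(33 + 2\right)\right) 89 = -5 + \left(-29 + 35\right) 89 = -5 + 6 \cdot 89 = -5 + 534 = 529$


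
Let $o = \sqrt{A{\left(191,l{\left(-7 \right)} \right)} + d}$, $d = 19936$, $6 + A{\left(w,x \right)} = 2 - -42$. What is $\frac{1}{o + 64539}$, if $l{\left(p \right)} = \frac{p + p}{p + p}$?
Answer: $\frac{21513}{1388420849} - \frac{\sqrt{19974}}{4165262547} \approx 1.5461 \cdot 10^{-5}$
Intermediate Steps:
$l{\left(p \right)} = 1$ ($l{\left(p \right)} = \frac{2 p}{2 p} = 2 p \frac{1}{2 p} = 1$)
$A{\left(w,x \right)} = 38$ ($A{\left(w,x \right)} = -6 + \left(2 - -42\right) = -6 + \left(2 + 42\right) = -6 + 44 = 38$)
$o = \sqrt{19974}$ ($o = \sqrt{38 + 19936} = \sqrt{19974} \approx 141.33$)
$\frac{1}{o + 64539} = \frac{1}{\sqrt{19974} + 64539} = \frac{1}{64539 + \sqrt{19974}}$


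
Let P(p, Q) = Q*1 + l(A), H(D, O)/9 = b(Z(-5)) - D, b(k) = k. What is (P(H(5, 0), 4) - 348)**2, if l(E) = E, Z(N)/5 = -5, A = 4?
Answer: 115600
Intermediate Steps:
Z(N) = -25 (Z(N) = 5*(-5) = -25)
H(D, O) = -225 - 9*D (H(D, O) = 9*(-25 - D) = -225 - 9*D)
P(p, Q) = 4 + Q (P(p, Q) = Q*1 + 4 = Q + 4 = 4 + Q)
(P(H(5, 0), 4) - 348)**2 = ((4 + 4) - 348)**2 = (8 - 348)**2 = (-340)**2 = 115600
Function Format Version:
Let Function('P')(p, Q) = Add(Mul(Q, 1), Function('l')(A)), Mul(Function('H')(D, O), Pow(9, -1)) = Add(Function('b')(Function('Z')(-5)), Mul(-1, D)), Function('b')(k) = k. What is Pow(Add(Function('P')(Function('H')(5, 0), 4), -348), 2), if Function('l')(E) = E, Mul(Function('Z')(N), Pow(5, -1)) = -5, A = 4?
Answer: 115600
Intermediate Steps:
Function('Z')(N) = -25 (Function('Z')(N) = Mul(5, -5) = -25)
Function('H')(D, O) = Add(-225, Mul(-9, D)) (Function('H')(D, O) = Mul(9, Add(-25, Mul(-1, D))) = Add(-225, Mul(-9, D)))
Function('P')(p, Q) = Add(4, Q) (Function('P')(p, Q) = Add(Mul(Q, 1), 4) = Add(Q, 4) = Add(4, Q))
Pow(Add(Function('P')(Function('H')(5, 0), 4), -348), 2) = Pow(Add(Add(4, 4), -348), 2) = Pow(Add(8, -348), 2) = Pow(-340, 2) = 115600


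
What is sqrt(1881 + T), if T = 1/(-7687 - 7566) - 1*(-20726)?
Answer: sqrt(5259609166210)/15253 ≈ 150.36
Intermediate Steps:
T = 316133677/15253 (T = 1/(-15253) + 20726 = -1/15253 + 20726 = 316133677/15253 ≈ 20726.)
sqrt(1881 + T) = sqrt(1881 + 316133677/15253) = sqrt(344824570/15253) = sqrt(5259609166210)/15253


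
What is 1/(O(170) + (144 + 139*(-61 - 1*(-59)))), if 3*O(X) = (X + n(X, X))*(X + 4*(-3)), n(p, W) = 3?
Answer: 3/26932 ≈ 0.00011139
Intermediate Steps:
O(X) = (-12 + X)*(3 + X)/3 (O(X) = ((X + 3)*(X + 4*(-3)))/3 = ((3 + X)*(X - 12))/3 = ((3 + X)*(-12 + X))/3 = ((-12 + X)*(3 + X))/3 = (-12 + X)*(3 + X)/3)
1/(O(170) + (144 + 139*(-61 - 1*(-59)))) = 1/((-12 - 3*170 + (⅓)*170²) + (144 + 139*(-61 - 1*(-59)))) = 1/((-12 - 510 + (⅓)*28900) + (144 + 139*(-61 + 59))) = 1/((-12 - 510 + 28900/3) + (144 + 139*(-2))) = 1/(27334/3 + (144 - 278)) = 1/(27334/3 - 134) = 1/(26932/3) = 3/26932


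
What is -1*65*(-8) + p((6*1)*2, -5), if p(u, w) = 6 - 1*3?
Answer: 523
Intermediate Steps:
p(u, w) = 3 (p(u, w) = 6 - 3 = 3)
-1*65*(-8) + p((6*1)*2, -5) = -1*65*(-8) + 3 = -65*(-8) + 3 = 520 + 3 = 523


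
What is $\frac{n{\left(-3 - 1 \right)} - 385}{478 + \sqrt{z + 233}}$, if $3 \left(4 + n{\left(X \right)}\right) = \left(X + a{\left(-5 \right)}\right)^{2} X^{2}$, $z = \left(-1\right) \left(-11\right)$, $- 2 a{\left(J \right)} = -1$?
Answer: $- \frac{232069}{342360} + \frac{971 \sqrt{61}}{342360} \approx -0.6557$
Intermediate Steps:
$a{\left(J \right)} = \frac{1}{2}$ ($a{\left(J \right)} = \left(- \frac{1}{2}\right) \left(-1\right) = \frac{1}{2}$)
$z = 11$
$n{\left(X \right)} = -4 + \frac{X^{2} \left(\frac{1}{2} + X\right)^{2}}{3}$ ($n{\left(X \right)} = -4 + \frac{\left(X + \frac{1}{2}\right)^{2} X^{2}}{3} = -4 + \frac{\left(\frac{1}{2} + X\right)^{2} X^{2}}{3} = -4 + \frac{X^{2} \left(\frac{1}{2} + X\right)^{2}}{3}$)
$\frac{n{\left(-3 - 1 \right)} - 385}{478 + \sqrt{z + 233}} = \frac{\left(-4 + \frac{\left(-3 - 1\right)^{2} \left(1 + 2 \left(-3 - 1\right)\right)^{2}}{12}\right) - 385}{478 + \sqrt{11 + 233}} = \frac{\left(-4 + \frac{\left(-4\right)^{2} \left(1 + 2 \left(-4\right)\right)^{2}}{12}\right) - 385}{478 + \sqrt{244}} = \frac{\left(-4 + \frac{1}{12} \cdot 16 \left(1 - 8\right)^{2}\right) - 385}{478 + 2 \sqrt{61}} = \frac{\left(-4 + \frac{1}{12} \cdot 16 \left(-7\right)^{2}\right) - 385}{478 + 2 \sqrt{61}} = \frac{\left(-4 + \frac{1}{12} \cdot 16 \cdot 49\right) - 385}{478 + 2 \sqrt{61}} = \frac{\left(-4 + \frac{196}{3}\right) - 385}{478 + 2 \sqrt{61}} = \frac{\frac{184}{3} - 385}{478 + 2 \sqrt{61}} = - \frac{971}{3 \left(478 + 2 \sqrt{61}\right)}$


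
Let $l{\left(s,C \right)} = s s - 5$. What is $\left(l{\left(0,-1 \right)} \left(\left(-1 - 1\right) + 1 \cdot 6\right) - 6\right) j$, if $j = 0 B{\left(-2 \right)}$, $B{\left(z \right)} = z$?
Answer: $0$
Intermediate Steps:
$l{\left(s,C \right)} = -5 + s^{2}$ ($l{\left(s,C \right)} = s^{2} - 5 = -5 + s^{2}$)
$j = 0$ ($j = 0 \left(-2\right) = 0$)
$\left(l{\left(0,-1 \right)} \left(\left(-1 - 1\right) + 1 \cdot 6\right) - 6\right) j = \left(\left(-5 + 0^{2}\right) \left(\left(-1 - 1\right) + 1 \cdot 6\right) - 6\right) 0 = \left(\left(-5 + 0\right) \left(-2 + 6\right) - 6\right) 0 = \left(\left(-5\right) 4 - 6\right) 0 = \left(-20 - 6\right) 0 = \left(-26\right) 0 = 0$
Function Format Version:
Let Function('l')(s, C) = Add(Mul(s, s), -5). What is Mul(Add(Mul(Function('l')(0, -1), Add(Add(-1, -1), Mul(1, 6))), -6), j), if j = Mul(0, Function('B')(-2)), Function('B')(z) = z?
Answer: 0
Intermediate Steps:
Function('l')(s, C) = Add(-5, Pow(s, 2)) (Function('l')(s, C) = Add(Pow(s, 2), -5) = Add(-5, Pow(s, 2)))
j = 0 (j = Mul(0, -2) = 0)
Mul(Add(Mul(Function('l')(0, -1), Add(Add(-1, -1), Mul(1, 6))), -6), j) = Mul(Add(Mul(Add(-5, Pow(0, 2)), Add(Add(-1, -1), Mul(1, 6))), -6), 0) = Mul(Add(Mul(Add(-5, 0), Add(-2, 6)), -6), 0) = Mul(Add(Mul(-5, 4), -6), 0) = Mul(Add(-20, -6), 0) = Mul(-26, 0) = 0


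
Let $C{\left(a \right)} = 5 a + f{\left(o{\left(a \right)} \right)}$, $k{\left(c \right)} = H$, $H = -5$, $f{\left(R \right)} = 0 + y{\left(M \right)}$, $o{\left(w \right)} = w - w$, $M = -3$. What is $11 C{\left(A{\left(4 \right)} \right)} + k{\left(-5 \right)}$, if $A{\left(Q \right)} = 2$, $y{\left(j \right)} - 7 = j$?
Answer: $149$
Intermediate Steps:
$y{\left(j \right)} = 7 + j$
$o{\left(w \right)} = 0$
$f{\left(R \right)} = 4$ ($f{\left(R \right)} = 0 + \left(7 - 3\right) = 0 + 4 = 4$)
$k{\left(c \right)} = -5$
$C{\left(a \right)} = 4 + 5 a$ ($C{\left(a \right)} = 5 a + 4 = 4 + 5 a$)
$11 C{\left(A{\left(4 \right)} \right)} + k{\left(-5 \right)} = 11 \left(4 + 5 \cdot 2\right) - 5 = 11 \left(4 + 10\right) - 5 = 11 \cdot 14 - 5 = 154 - 5 = 149$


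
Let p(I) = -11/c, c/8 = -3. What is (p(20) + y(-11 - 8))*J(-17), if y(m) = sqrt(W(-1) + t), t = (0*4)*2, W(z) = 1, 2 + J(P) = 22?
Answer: 175/6 ≈ 29.167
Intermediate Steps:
c = -24 (c = 8*(-3) = -24)
J(P) = 20 (J(P) = -2 + 22 = 20)
t = 0 (t = 0*2 = 0)
p(I) = 11/24 (p(I) = -11/(-24) = -11*(-1/24) = 11/24)
y(m) = 1 (y(m) = sqrt(1 + 0) = sqrt(1) = 1)
(p(20) + y(-11 - 8))*J(-17) = (11/24 + 1)*20 = (35/24)*20 = 175/6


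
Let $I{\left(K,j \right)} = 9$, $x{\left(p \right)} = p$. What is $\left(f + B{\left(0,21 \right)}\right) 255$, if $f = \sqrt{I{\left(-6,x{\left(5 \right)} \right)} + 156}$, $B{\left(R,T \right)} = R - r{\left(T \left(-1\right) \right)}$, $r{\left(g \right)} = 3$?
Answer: $-765 + 255 \sqrt{165} \approx 2510.5$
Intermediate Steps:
$B{\left(R,T \right)} = -3 + R$ ($B{\left(R,T \right)} = R - 3 = -3 + R$)
$f = \sqrt{165}$ ($f = \sqrt{9 + 156} = \sqrt{165} \approx 12.845$)
$\left(f + B{\left(0,21 \right)}\right) 255 = \left(\sqrt{165} + \left(-3 + 0\right)\right) 255 = \left(\sqrt{165} - 3\right) 255 = \left(-3 + \sqrt{165}\right) 255 = -765 + 255 \sqrt{165}$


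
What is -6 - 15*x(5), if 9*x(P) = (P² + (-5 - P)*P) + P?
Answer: 82/3 ≈ 27.333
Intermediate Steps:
x(P) = P/9 + P²/9 + P*(-5 - P)/9 (x(P) = ((P² + (-5 - P)*P) + P)/9 = ((P² + P*(-5 - P)) + P)/9 = (P + P² + P*(-5 - P))/9 = P/9 + P²/9 + P*(-5 - P)/9)
-6 - 15*x(5) = -6 - (-20)*5/3 = -6 - 15*(-20/9) = -6 + 100/3 = 82/3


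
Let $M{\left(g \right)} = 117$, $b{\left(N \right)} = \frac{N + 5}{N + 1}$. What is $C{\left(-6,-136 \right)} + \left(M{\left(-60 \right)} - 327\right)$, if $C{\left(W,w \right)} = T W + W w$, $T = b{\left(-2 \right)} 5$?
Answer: $696$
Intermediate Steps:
$b{\left(N \right)} = \frac{5 + N}{1 + N}$
$T = -15$ ($T = \frac{5 - 2}{1 - 2} \cdot 5 = \frac{1}{-1} \cdot 3 \cdot 5 = \left(-1\right) 3 \cdot 5 = \left(-3\right) 5 = -15$)
$C{\left(W,w \right)} = - 15 W + W w$
$C{\left(-6,-136 \right)} + \left(M{\left(-60 \right)} - 327\right) = - 6 \left(-15 - 136\right) + \left(117 - 327\right) = \left(-6\right) \left(-151\right) - 210 = 906 - 210 = 696$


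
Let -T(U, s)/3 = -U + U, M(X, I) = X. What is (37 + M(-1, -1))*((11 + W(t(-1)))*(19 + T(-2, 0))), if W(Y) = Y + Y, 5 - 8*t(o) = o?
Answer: 8550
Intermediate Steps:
t(o) = 5/8 - o/8
W(Y) = 2*Y
T(U, s) = 0 (T(U, s) = -3*(-U + U) = -3*0 = 0)
(37 + M(-1, -1))*((11 + W(t(-1)))*(19 + T(-2, 0))) = (37 - 1)*((11 + 2*(5/8 - ⅛*(-1)))*(19 + 0)) = 36*((11 + 2*(5/8 + ⅛))*19) = 36*((11 + 2*(¾))*19) = 36*((11 + 3/2)*19) = 36*((25/2)*19) = 36*(475/2) = 8550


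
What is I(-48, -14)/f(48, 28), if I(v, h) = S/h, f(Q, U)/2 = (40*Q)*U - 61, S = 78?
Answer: -39/751786 ≈ -5.1876e-5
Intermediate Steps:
f(Q, U) = -122 + 80*Q*U (f(Q, U) = 2*((40*Q)*U - 61) = 2*(40*Q*U - 61) = 2*(-61 + 40*Q*U) = -122 + 80*Q*U)
I(v, h) = 78/h
I(-48, -14)/f(48, 28) = (78/(-14))/(-122 + 80*48*28) = (78*(-1/14))/(-122 + 107520) = -39/7/107398 = -39/7*1/107398 = -39/751786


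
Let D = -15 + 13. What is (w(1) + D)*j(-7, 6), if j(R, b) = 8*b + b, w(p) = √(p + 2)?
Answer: -108 + 54*√3 ≈ -14.469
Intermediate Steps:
D = -2
w(p) = √(2 + p)
j(R, b) = 9*b
(w(1) + D)*j(-7, 6) = (√(2 + 1) - 2)*(9*6) = (√3 - 2)*54 = (-2 + √3)*54 = -108 + 54*√3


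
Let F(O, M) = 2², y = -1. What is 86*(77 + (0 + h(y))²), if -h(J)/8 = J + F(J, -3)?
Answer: 56158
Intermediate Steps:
F(O, M) = 4
h(J) = -32 - 8*J (h(J) = -8*(J + 4) = -8*(4 + J) = -32 - 8*J)
86*(77 + (0 + h(y))²) = 86*(77 + (0 + (-32 - 8*(-1)))²) = 86*(77 + (0 + (-32 + 8))²) = 86*(77 + (0 - 24)²) = 86*(77 + (-24)²) = 86*(77 + 576) = 86*653 = 56158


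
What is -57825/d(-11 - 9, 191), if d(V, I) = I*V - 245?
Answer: 3855/271 ≈ 14.225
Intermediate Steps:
d(V, I) = -245 + I*V
-57825/d(-11 - 9, 191) = -57825/(-245 + 191*(-11 - 9)) = -57825/(-245 + 191*(-20)) = -57825/(-245 - 3820) = -57825/(-4065) = -57825*(-1/4065) = 3855/271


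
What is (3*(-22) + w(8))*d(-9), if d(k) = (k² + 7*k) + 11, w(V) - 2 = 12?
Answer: -1508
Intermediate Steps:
w(V) = 14 (w(V) = 2 + 12 = 14)
d(k) = 11 + k² + 7*k
(3*(-22) + w(8))*d(-9) = (3*(-22) + 14)*(11 + (-9)² + 7*(-9)) = (-66 + 14)*(11 + 81 - 63) = -52*29 = -1508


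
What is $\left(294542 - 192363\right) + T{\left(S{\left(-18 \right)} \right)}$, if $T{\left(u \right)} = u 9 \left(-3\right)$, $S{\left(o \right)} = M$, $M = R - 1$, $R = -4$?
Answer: $102314$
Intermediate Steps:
$M = -5$ ($M = -4 - 1 = -5$)
$S{\left(o \right)} = -5$
$T{\left(u \right)} = - 27 u$ ($T{\left(u \right)} = 9 u \left(-3\right) = - 27 u$)
$\left(294542 - 192363\right) + T{\left(S{\left(-18 \right)} \right)} = \left(294542 - 192363\right) - -135 = 102179 + 135 = 102314$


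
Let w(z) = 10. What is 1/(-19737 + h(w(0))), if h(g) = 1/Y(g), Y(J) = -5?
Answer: -5/98686 ≈ -5.0666e-5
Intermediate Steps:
h(g) = -⅕ (h(g) = 1/(-5) = -⅕)
1/(-19737 + h(w(0))) = 1/(-19737 - ⅕) = 1/(-98686/5) = -5/98686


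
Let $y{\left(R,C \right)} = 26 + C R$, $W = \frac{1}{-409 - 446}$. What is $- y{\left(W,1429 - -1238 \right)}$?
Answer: $- \frac{6521}{285} \approx -22.881$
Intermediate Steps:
$W = - \frac{1}{855}$ ($W = \frac{1}{-855} = - \frac{1}{855} \approx -0.0011696$)
$- y{\left(W,1429 - -1238 \right)} = - (26 + \left(1429 - -1238\right) \left(- \frac{1}{855}\right)) = - (26 + \left(1429 + 1238\right) \left(- \frac{1}{855}\right)) = - (26 + 2667 \left(- \frac{1}{855}\right)) = - (26 - \frac{889}{285}) = \left(-1\right) \frac{6521}{285} = - \frac{6521}{285}$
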